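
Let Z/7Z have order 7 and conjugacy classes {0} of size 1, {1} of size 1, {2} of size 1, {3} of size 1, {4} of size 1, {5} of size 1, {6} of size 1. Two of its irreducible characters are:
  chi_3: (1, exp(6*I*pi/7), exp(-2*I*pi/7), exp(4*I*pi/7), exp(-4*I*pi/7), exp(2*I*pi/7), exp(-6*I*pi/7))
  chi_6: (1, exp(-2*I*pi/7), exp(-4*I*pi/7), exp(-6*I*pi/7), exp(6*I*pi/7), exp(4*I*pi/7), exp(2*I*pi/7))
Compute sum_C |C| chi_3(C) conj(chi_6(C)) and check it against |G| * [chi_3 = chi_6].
Sum = 0; so <chi_3, chi_6> = 0 (distinct irreducibles are orthogonal).

Compute term by term over conjugacy classes (|C| * chi_3(C) * conj(chi_6(C))):
  1*(1)*conj(1) + 1*(exp(6*I*pi/7))*conj(exp(-2*I*pi/7)) + 1*(exp(-2*I*pi/7))*conj(exp(-4*I*pi/7)) + 1*(exp(4*I*pi/7))*conj(exp(-6*I*pi/7)) + 1*(exp(-4*I*pi/7))*conj(exp(6*I*pi/7)) + 1*(exp(2*I*pi/7))*conj(exp(4*I*pi/7)) + 1*(exp(-6*I*pi/7))*conj(exp(2*I*pi/7))
  = (1) + (exp(-6*I*pi/7)) + (exp(2*I*pi/7)) + (exp(-4*I*pi/7)) + (exp(4*I*pi/7)) + (exp(-2*I*pi/7)) + (exp(6*I*pi/7))
  = 0.
(Exp terms are combined using exp(i*s)*conj(exp(i*t)) = exp(i*(s-t)), and sums of them are collapsed using the identity that for every m > 1 the m distinct m-th roots of unity sum to 0, e.g. 1 + exp(2*I*pi/3) + exp(-2*I*pi/3) = 0.)
Dividing by |G| = 7 gives 0/7 = 0, matching the row-orthogonality relation <chi_3, chi_6> = [chi_3 = chi_6].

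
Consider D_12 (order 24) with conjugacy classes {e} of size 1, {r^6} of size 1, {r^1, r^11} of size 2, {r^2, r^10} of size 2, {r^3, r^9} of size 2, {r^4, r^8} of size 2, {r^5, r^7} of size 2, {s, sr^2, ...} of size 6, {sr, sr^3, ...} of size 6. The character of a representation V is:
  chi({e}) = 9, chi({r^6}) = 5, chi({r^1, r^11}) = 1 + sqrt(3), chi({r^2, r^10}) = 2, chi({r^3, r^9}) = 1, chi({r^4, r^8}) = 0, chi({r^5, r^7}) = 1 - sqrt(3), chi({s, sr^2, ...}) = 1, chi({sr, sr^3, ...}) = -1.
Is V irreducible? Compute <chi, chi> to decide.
Not irreducible (reducible): <chi, chi> = 6 > 1.

Reasoning: <chi, chi> = (1/|G|) sum_C |C| * |chi(C)|^2 = (1/24)[1*|9|^2 + 1*|5|^2 + 2*|1 + sqrt(3)|^2 + 2*|2|^2 + 2*|1|^2 + 2*|0|^2 + 2*|1 - sqrt(3)|^2 + 6*|1|^2 + 6*|-1|^2]
  = (1/24)[(81) + (25) + (4*sqrt(3) + 8) + (8) + (2) + (0) + (8 - 4*sqrt(3)) + (6) + (6)] = 144/24 = 6.
A character is irreducible iff <chi, chi> = 1, so this representation is reducible.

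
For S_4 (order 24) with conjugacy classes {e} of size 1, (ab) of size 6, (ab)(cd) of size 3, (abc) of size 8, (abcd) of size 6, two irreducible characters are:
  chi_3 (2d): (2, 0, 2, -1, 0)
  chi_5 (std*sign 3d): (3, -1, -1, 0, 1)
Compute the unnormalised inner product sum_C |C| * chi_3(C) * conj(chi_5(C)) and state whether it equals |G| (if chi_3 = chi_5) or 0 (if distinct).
Sum = 0; so <chi_3, chi_5> = 0 (distinct irreducibles are orthogonal).

Explanation: Compute term by term over conjugacy classes (|C| * chi_3(C) * conj(chi_5(C))):
  1*(2)*conj(3) + 6*(0)*conj(-1) + 3*(2)*conj(-1) + 8*(-1)*conj(0) + 6*(0)*conj(1)
  = (6) + (0) + (-6) + (0) + (0)
  = 0.
Dividing by |G| = 24 gives 0/24 = 0, matching the row-orthogonality relation <chi_3, chi_5> = [chi_3 = chi_5].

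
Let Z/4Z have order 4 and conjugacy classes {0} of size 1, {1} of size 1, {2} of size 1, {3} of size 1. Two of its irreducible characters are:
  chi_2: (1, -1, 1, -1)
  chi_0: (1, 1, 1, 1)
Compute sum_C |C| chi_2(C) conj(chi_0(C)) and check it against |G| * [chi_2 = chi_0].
Sum = 0; so <chi_2, chi_0> = 0 (distinct irreducibles are orthogonal).

Solution. Compute term by term over conjugacy classes (|C| * chi_2(C) * conj(chi_0(C))):
  1*(1)*conj(1) + 1*(-1)*conj(1) + 1*(1)*conj(1) + 1*(-1)*conj(1)
  = (1) + (-1) + (1) + (-1)
  = 0.
(Exp terms are combined using exp(i*s)*conj(exp(i*t)) = exp(i*(s-t)), and sums of them are collapsed using the identity that for every m > 1 the m distinct m-th roots of unity sum to 0, e.g. 1 + exp(2*I*pi/3) + exp(-2*I*pi/3) = 0.)
Dividing by |G| = 4 gives 0/4 = 0, matching the row-orthogonality relation <chi_2, chi_0> = [chi_2 = chi_0].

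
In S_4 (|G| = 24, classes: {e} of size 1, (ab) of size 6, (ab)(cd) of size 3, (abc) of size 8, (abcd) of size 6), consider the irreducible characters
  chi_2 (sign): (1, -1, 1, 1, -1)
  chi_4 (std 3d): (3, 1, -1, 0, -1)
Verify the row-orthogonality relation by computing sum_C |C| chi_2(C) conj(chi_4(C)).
Sum = 0; so <chi_2, chi_4> = 0 (distinct irreducibles are orthogonal).

Proof sketch: Compute term by term over conjugacy classes (|C| * chi_2(C) * conj(chi_4(C))):
  1*(1)*conj(3) + 6*(-1)*conj(1) + 3*(1)*conj(-1) + 8*(1)*conj(0) + 6*(-1)*conj(-1)
  = (3) + (-6) + (-3) + (0) + (6)
  = 0.
Dividing by |G| = 24 gives 0/24 = 0, matching the row-orthogonality relation <chi_2, chi_4> = [chi_2 = chi_4].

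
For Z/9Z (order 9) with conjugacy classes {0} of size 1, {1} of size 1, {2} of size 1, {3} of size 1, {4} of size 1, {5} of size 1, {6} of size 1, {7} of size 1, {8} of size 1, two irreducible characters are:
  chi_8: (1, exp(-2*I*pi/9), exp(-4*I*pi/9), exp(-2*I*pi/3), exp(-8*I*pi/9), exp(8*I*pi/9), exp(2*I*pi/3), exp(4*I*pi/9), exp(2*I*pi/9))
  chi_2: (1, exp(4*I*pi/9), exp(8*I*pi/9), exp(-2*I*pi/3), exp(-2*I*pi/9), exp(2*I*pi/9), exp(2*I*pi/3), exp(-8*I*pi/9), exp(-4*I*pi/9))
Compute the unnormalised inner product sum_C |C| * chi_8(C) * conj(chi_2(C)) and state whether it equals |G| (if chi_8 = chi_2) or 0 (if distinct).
Sum = 0; so <chi_8, chi_2> = 0 (distinct irreducibles are orthogonal).

Working: Compute term by term over conjugacy classes (|C| * chi_8(C) * conj(chi_2(C))):
  1*(1)*conj(1) + 1*(exp(-2*I*pi/9))*conj(exp(4*I*pi/9)) + 1*(exp(-4*I*pi/9))*conj(exp(8*I*pi/9)) + 1*(exp(-2*I*pi/3))*conj(exp(-2*I*pi/3)) + 1*(exp(-8*I*pi/9))*conj(exp(-2*I*pi/9)) + 1*(exp(8*I*pi/9))*conj(exp(2*I*pi/9)) + 1*(exp(2*I*pi/3))*conj(exp(2*I*pi/3)) + 1*(exp(4*I*pi/9))*conj(exp(-8*I*pi/9)) + 1*(exp(2*I*pi/9))*conj(exp(-4*I*pi/9))
  = (1) + (exp(-2*I*pi/3)) + (exp(2*I*pi/3)) + (1) + (exp(-2*I*pi/3)) + (exp(2*I*pi/3)) + (1) + (exp(-2*I*pi/3)) + (exp(2*I*pi/3))
  = 0.
(Exp terms are combined using exp(i*s)*conj(exp(i*t)) = exp(i*(s-t)), and sums of them are collapsed using the identity that for every m > 1 the m distinct m-th roots of unity sum to 0, e.g. 1 + exp(2*I*pi/3) + exp(-2*I*pi/3) = 0.)
Dividing by |G| = 9 gives 0/9 = 0, matching the row-orthogonality relation <chi_8, chi_2> = [chi_8 = chi_2].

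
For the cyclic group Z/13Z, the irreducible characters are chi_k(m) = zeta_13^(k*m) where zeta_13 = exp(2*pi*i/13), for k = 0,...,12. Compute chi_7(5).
chi_7(5) = zeta_13^35 = exp(-8*I*pi/13)

Why: chi_7(5) = zeta_13^(7*5) = zeta_13^35. Since zeta_13^13 = 1, this equals zeta_13^9 = exp(2*pi*i*9/13) = exp(-8*I*pi/13).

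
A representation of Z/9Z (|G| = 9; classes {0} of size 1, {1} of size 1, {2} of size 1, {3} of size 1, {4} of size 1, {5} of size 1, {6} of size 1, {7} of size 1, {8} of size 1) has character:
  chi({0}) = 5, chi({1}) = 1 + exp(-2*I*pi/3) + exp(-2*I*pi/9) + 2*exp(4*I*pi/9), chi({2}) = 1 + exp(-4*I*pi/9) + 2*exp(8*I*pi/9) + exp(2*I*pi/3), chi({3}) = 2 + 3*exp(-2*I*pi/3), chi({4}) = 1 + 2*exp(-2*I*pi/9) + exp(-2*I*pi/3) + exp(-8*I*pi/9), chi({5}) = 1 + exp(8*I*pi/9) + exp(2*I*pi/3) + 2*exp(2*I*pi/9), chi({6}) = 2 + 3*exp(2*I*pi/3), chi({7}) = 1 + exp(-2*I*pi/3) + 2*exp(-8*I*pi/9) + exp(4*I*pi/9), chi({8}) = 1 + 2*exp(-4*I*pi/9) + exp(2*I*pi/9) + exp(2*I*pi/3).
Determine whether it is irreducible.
Not irreducible (reducible): <chi, chi> = 7 > 1.

Why: <chi, chi> = (1/|G|) sum_C |C| * |chi(C)|^2 = (1/9)[1*|5|^2 + 1*|1 + exp(-2*I*pi/3) + exp(-2*I*pi/9) + 2*exp(4*I*pi/9)|^2 + 1*|1 + exp(-4*I*pi/9) + 2*exp(8*I*pi/9) + exp(2*I*pi/3)|^2 + 1*|2 + 3*exp(-2*I*pi/3)|^2 + 1*|1 + 2*exp(-2*I*pi/9) + exp(-2*I*pi/3) + exp(-8*I*pi/9)|^2 + 1*|1 + exp(8*I*pi/9) + exp(2*I*pi/3) + 2*exp(2*I*pi/9)|^2 + 1*|2 + 3*exp(2*I*pi/3)|^2 + 1*|1 + exp(-2*I*pi/3) + 2*exp(-8*I*pi/9) + exp(4*I*pi/9)|^2 + 1*|1 + 2*exp(-4*I*pi/9) + exp(2*I*pi/9) + exp(2*I*pi/3)|^2]
  = (1/9)[(25) + (7 + 3*exp(-4*I*pi/9) + 3*exp(-2*I*pi/3) + 2*exp(-8*I*pi/9) + exp(-2*I*pi/9) + exp(2*I*pi/9) + 2*exp(8*I*pi/9) + 3*exp(2*I*pi/3) + 3*exp(4*I*pi/9)) + (7 + 3*exp(-2*I*pi/3) + 2*exp(-2*I*pi/9) + 3*exp(-8*I*pi/9) + exp(-4*I*pi/9) + exp(4*I*pi/9) + 3*exp(8*I*pi/9) + 2*exp(2*I*pi/9) + 3*exp(2*I*pi/3)) + (7) + (7 + 3*exp(-2*I*pi/3) + 2*exp(-4*I*pi/9) + 3*exp(-2*I*pi/9) + exp(-8*I*pi/9) + exp(8*I*pi/9) + 3*exp(2*I*pi/9) + 2*exp(4*I*pi/9) + 3*exp(2*I*pi/3)) + (7 + 3*exp(-2*I*pi/3) + 2*exp(-4*I*pi/9) + 3*exp(-2*I*pi/9) + exp(-8*I*pi/9) + exp(8*I*pi/9) + 3*exp(2*I*pi/9) + 2*exp(4*I*pi/9) + 3*exp(2*I*pi/3)) + (7) + (7 + 3*exp(-2*I*pi/3) + 2*exp(-2*I*pi/9) + 3*exp(-8*I*pi/9) + exp(-4*I*pi/9) + exp(4*I*pi/9) + 3*exp(8*I*pi/9) + 2*exp(2*I*pi/9) + 3*exp(2*I*pi/3)) + (7 + 3*exp(-4*I*pi/9) + 3*exp(-2*I*pi/3) + 2*exp(-8*I*pi/9) + exp(-2*I*pi/9) + exp(2*I*pi/9) + 2*exp(8*I*pi/9) + 3*exp(2*I*pi/3) + 3*exp(4*I*pi/9))] = 63/9 = 7.
(Exp terms are combined using exp(i*s)*conj(exp(i*t)) = exp(i*(s-t)), and sums of them are collapsed using the identity that for every m > 1 the m distinct m-th roots of unity sum to 0, e.g. 1 + exp(2*I*pi/3) + exp(-2*I*pi/3) = 0.)
A character is irreducible iff <chi, chi> = 1, so this representation is reducible.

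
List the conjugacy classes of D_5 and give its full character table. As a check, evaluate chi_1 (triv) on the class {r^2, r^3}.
Conjugacy classes: {e} of size 1, {r^1, r^4} of size 2, {r^2, r^3} of size 2, {s, sr, ..., sr^4} of size 5.
Character table:
  irrep \ class              {e} (size 1)  {r^1, r^4} (size 2)  {r^2, r^3} (size 2)  {s, sr, ..., sr^4} (size 5)
  chi_1 (triv)               1             1                    1                    1                          
  chi_2 (sign: r->1, s->-1)  1             1                    1                    -1                         
  chi_3 (2d, j=1)            2             -1/2 + sqrt(5)/2     -sqrt(5)/2 - 1/2     0                          
  chi_4 (2d, j=2)            2             -sqrt(5)/2 - 1/2     -1/2 + sqrt(5)/2     0                          

Spot check: chi_1 (triv) on {r^2, r^3} = 1.

Details: D_5 has order 2*5 = 10 with 4 conjugacy classes, hence 4 irreducibles. Sum of squared dims 1 + 1 + 4 + 4 = 10 = |G|. Linear characters come from the abelianisation; the 2-dimensional irreps have character r^k -> 2*cos(2*pi*j*k/5), reflections -> 0.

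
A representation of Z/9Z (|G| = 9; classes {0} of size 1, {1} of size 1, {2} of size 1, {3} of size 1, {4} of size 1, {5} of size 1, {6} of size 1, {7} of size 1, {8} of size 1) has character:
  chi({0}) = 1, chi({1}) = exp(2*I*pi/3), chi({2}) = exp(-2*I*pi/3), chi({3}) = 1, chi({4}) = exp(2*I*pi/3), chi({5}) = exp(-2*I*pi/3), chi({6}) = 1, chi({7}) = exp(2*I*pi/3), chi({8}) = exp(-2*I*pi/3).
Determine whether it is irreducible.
Irreducible: <chi, chi> = 1.

Derivation: <chi, chi> = (1/|G|) sum_C |C| * |chi(C)|^2 = (1/9)[1*|1|^2 + 1*|exp(2*I*pi/3)|^2 + 1*|exp(-2*I*pi/3)|^2 + 1*|1|^2 + 1*|exp(2*I*pi/3)|^2 + 1*|exp(-2*I*pi/3)|^2 + 1*|1|^2 + 1*|exp(2*I*pi/3)|^2 + 1*|exp(-2*I*pi/3)|^2]
  = (1/9)[(1) + (1) + (1) + (1) + (1) + (1) + (1) + (1) + (1)] = 9/9 = 1.
(Exp terms are combined using exp(i*s)*conj(exp(i*t)) = exp(i*(s-t)), and sums of them are collapsed using the identity that for every m > 1 the m distinct m-th roots of unity sum to 0, e.g. 1 + exp(2*I*pi/3) + exp(-2*I*pi/3) = 0.)
A character is irreducible iff <chi, chi> = 1, so this representation is irreducible.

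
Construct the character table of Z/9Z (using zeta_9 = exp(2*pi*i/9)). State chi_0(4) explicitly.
Character table of Z/9Z (irreps indexed chi_0,...,chi_8 with chi_k(m) = zeta_9^(k*m), zeta_9 = exp(2*pi*i/9)):
  irrep \ class  {0} (size 1)  {1} (size 1)    {2} (size 1)    {3} (size 1)    {4} (size 1)    {5} (size 1)    {6} (size 1)    {7} (size 1)    {8} (size 1)  
  chi_0          1             1               1               1               1               1               1               1               1             
  chi_1          1             exp(2*I*pi/9)   exp(4*I*pi/9)   exp(2*I*pi/3)   exp(8*I*pi/9)   exp(-8*I*pi/9)  exp(-2*I*pi/3)  exp(-4*I*pi/9)  exp(-2*I*pi/9)
  chi_2          1             exp(4*I*pi/9)   exp(8*I*pi/9)   exp(-2*I*pi/3)  exp(-2*I*pi/9)  exp(2*I*pi/9)   exp(2*I*pi/3)   exp(-8*I*pi/9)  exp(-4*I*pi/9)
  chi_3          1             exp(2*I*pi/3)   exp(-2*I*pi/3)  1               exp(2*I*pi/3)   exp(-2*I*pi/3)  1               exp(2*I*pi/3)   exp(-2*I*pi/3)
  chi_4          1             exp(8*I*pi/9)   exp(-2*I*pi/9)  exp(2*I*pi/3)   exp(-4*I*pi/9)  exp(4*I*pi/9)   exp(-2*I*pi/3)  exp(2*I*pi/9)   exp(-8*I*pi/9)
  chi_5          1             exp(-8*I*pi/9)  exp(2*I*pi/9)   exp(-2*I*pi/3)  exp(4*I*pi/9)   exp(-4*I*pi/9)  exp(2*I*pi/3)   exp(-2*I*pi/9)  exp(8*I*pi/9) 
  chi_6          1             exp(-2*I*pi/3)  exp(2*I*pi/3)   1               exp(-2*I*pi/3)  exp(2*I*pi/3)   1               exp(-2*I*pi/3)  exp(2*I*pi/3) 
  chi_7          1             exp(-4*I*pi/9)  exp(-8*I*pi/9)  exp(2*I*pi/3)   exp(2*I*pi/9)   exp(-2*I*pi/9)  exp(-2*I*pi/3)  exp(8*I*pi/9)   exp(4*I*pi/9) 
  chi_8          1             exp(-2*I*pi/9)  exp(-4*I*pi/9)  exp(-2*I*pi/3)  exp(-8*I*pi/9)  exp(8*I*pi/9)   exp(2*I*pi/3)   exp(4*I*pi/9)   exp(2*I*pi/9) 

Spot check: chi_0(4) = zeta_9^(0*4) = zeta_9^0 = 1.

Explanation: Z/9Z is abelian, so all 9 irreducible complex representations are 1-dimensional. They are given by chi_k(m) = zeta_9^(k*m) for k = 0,...,8. Row orthogonality: sum_m chi_k(m) conj(chi_l(m)) = 9 * [k = l].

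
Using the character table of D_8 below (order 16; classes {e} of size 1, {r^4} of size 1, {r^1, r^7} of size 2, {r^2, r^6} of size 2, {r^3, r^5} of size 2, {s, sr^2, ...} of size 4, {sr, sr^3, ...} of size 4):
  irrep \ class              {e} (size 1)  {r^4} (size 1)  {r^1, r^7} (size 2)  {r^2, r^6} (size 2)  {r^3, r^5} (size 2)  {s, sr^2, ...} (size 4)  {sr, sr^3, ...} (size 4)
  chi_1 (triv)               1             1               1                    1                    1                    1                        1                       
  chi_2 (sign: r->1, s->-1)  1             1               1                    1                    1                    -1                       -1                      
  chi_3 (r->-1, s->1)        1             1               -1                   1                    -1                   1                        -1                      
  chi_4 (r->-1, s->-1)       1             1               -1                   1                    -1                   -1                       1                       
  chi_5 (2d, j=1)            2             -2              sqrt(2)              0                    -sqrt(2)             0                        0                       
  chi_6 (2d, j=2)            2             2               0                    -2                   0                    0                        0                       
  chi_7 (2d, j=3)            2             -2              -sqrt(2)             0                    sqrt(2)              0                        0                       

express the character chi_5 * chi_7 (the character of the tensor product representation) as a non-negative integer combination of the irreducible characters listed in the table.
chi_5 tensor chi_7 = chi_3 + chi_4 + chi_6 (all other irreducibles have multiplicity 0).

Derivation: The character of a tensor product is the pointwise product (chi_5 * chi_7)(C) = chi_5(C) * chi_7(C):
  {e}: (2)*(2), {r^4}: (-2)*(-2), {r^1, r^7}: (sqrt(2))*(-sqrt(2)), {r^2, r^6}: (0)*(0), {r^3, r^5}: (-sqrt(2))*(sqrt(2)), {s, sr^2, ...}: (0)*(0), {sr, sr^3, ...}: (0)*(0)
so (chi_5 * chi_7) takes values
  {e} -> 4, {r^4} -> 4, {r^1, r^7} -> -2, {r^2, r^6} -> 0, {r^3, r^5} -> -2, {s, sr^2, ...} -> 0, {sr, sr^3, ...} -> 0.
Now take the inner product of this character with each irreducible chi from the table, <chi_5*chi_7, chi> = (1/16) sum_C |C| (chi_5*chi_7)(C) conj(chi(C)):
  <chi_5*chi_7, chi_1> = (1/16)[1*(4)*conj(1) + 1*(4)*conj(1) + 2*(-2)*conj(1) + 2*(0)*conj(1) + 2*(-2)*conj(1) + 4*(0)*conj(1) + 4*(0)*conj(1)]
      = (1/16)[(4) + (4) + (-4) + (0) + (-4) + (0) + (0)] = 0/16 = 0
  <chi_5*chi_7, chi_2> = (1/16)[1*(4)*conj(1) + 1*(4)*conj(1) + 2*(-2)*conj(1) + 2*(0)*conj(1) + 2*(-2)*conj(1) + 4*(0)*conj(-1) + 4*(0)*conj(-1)]
      = (1/16)[(4) + (4) + (-4) + (0) + (-4) + (0) + (0)] = 0/16 = 0
  <chi_5*chi_7, chi_3> = (1/16)[1*(4)*conj(1) + 1*(4)*conj(1) + 2*(-2)*conj(-1) + 2*(0)*conj(1) + 2*(-2)*conj(-1) + 4*(0)*conj(1) + 4*(0)*conj(-1)]
      = (1/16)[(4) + (4) + (4) + (0) + (4) + (0) + (0)] = 16/16 = 1
  <chi_5*chi_7, chi_4> = (1/16)[1*(4)*conj(1) + 1*(4)*conj(1) + 2*(-2)*conj(-1) + 2*(0)*conj(1) + 2*(-2)*conj(-1) + 4*(0)*conj(-1) + 4*(0)*conj(1)]
      = (1/16)[(4) + (4) + (4) + (0) + (4) + (0) + (0)] = 16/16 = 1
  <chi_5*chi_7, chi_5> = (1/16)[1*(4)*conj(2) + 1*(4)*conj(-2) + 2*(-2)*conj(sqrt(2)) + 2*(0)*conj(0) + 2*(-2)*conj(-sqrt(2)) + 4*(0)*conj(0) + 4*(0)*conj(0)]
      = (1/16)[(8) + (-8) + (-4*sqrt(2)) + (0) + (4*sqrt(2)) + (0) + (0)] = 0/16 = 0
  <chi_5*chi_7, chi_6> = (1/16)[1*(4)*conj(2) + 1*(4)*conj(2) + 2*(-2)*conj(0) + 2*(0)*conj(-2) + 2*(-2)*conj(0) + 4*(0)*conj(0) + 4*(0)*conj(0)]
      = (1/16)[(8) + (8) + (0) + (0) + (0) + (0) + (0)] = 16/16 = 1
  <chi_5*chi_7, chi_7> = (1/16)[1*(4)*conj(2) + 1*(4)*conj(-2) + 2*(-2)*conj(-sqrt(2)) + 2*(0)*conj(0) + 2*(-2)*conj(sqrt(2)) + 4*(0)*conj(0) + 4*(0)*conj(0)]
      = (1/16)[(8) + (-8) + (4*sqrt(2)) + (0) + (-4*sqrt(2)) + (0) + (0)] = 0/16 = 0
Hence the multiplicities are chi_3: 1, chi_4: 1, chi_6: 1. Dimension check: dim(chi_5)*dim(chi_7) = 2*2 = 4 and sum (mult * dim) = 1*1 + 1*1 + 1*2 = 4.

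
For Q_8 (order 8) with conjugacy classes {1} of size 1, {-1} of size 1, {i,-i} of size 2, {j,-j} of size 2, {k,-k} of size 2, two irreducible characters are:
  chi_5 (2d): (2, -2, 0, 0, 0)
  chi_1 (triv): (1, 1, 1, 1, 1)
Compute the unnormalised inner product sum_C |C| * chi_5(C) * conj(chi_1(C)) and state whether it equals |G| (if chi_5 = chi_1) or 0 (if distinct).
Sum = 0; so <chi_5, chi_1> = 0 (distinct irreducibles are orthogonal).

Working: Compute term by term over conjugacy classes (|C| * chi_5(C) * conj(chi_1(C))):
  1*(2)*conj(1) + 1*(-2)*conj(1) + 2*(0)*conj(1) + 2*(0)*conj(1) + 2*(0)*conj(1)
  = (2) + (-2) + (0) + (0) + (0)
  = 0.
Dividing by |G| = 8 gives 0/8 = 0, matching the row-orthogonality relation <chi_5, chi_1> = [chi_5 = chi_1].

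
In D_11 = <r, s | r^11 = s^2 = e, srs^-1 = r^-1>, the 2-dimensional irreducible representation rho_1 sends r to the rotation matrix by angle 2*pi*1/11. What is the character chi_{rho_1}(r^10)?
chi_{rho_1}(r^10) = 2*cos(2*pi*1*10/11) = 2*cos(2*pi/11)

Why: rho_1(r^10) is rotation by angle 2*pi*1*10/11, whose trace is 2*cos(2*pi*1*10/11) = 2*cos(2*pi/11).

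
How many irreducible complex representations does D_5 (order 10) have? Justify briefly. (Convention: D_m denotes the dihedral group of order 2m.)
4

Argument: The number of irreducible complex representations of a finite group equals its number of conjugacy classes. D_5 has 4 conjugacy classes ((n+3)/2 for n odd), so D_5 (order 10) has exactly 4 irreducible complex representations.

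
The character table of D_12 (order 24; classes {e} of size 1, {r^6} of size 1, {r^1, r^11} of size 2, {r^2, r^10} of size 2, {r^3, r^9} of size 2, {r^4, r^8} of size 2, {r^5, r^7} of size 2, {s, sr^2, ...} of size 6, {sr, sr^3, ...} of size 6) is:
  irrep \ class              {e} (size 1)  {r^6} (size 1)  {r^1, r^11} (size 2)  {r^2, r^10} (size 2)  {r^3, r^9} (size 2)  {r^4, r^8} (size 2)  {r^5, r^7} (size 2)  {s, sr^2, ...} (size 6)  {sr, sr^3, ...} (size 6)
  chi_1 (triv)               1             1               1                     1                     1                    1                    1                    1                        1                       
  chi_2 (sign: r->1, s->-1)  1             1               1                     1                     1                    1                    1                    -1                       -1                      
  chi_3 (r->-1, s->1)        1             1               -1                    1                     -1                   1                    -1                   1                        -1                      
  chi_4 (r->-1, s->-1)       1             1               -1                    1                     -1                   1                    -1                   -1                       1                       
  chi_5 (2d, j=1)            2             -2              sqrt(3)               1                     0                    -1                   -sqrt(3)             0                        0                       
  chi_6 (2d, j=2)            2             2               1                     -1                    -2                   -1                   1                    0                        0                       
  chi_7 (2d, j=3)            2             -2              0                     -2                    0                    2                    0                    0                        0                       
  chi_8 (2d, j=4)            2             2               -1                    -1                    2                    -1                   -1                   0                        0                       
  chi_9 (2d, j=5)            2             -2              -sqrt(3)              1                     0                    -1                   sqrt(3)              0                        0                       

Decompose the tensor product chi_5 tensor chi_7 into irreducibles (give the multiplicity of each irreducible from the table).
chi_5 tensor chi_7 = chi_6 + chi_8 (all other irreducibles have multiplicity 0).

Details: The character of a tensor product is the pointwise product (chi_5 * chi_7)(C) = chi_5(C) * chi_7(C):
  {e}: (2)*(2), {r^6}: (-2)*(-2), {r^1, r^11}: (sqrt(3))*(0), {r^2, r^10}: (1)*(-2), {r^3, r^9}: (0)*(0), {r^4, r^8}: (-1)*(2), {r^5, r^7}: (-sqrt(3))*(0), {s, sr^2, ...}: (0)*(0), {sr, sr^3, ...}: (0)*(0)
so (chi_5 * chi_7) takes values
  {e} -> 4, {r^6} -> 4, {r^1, r^11} -> 0, {r^2, r^10} -> -2, {r^3, r^9} -> 0, {r^4, r^8} -> -2, {r^5, r^7} -> 0, {s, sr^2, ...} -> 0, {sr, sr^3, ...} -> 0.
Now take the inner product of this character with each irreducible chi from the table, <chi_5*chi_7, chi> = (1/24) sum_C |C| (chi_5*chi_7)(C) conj(chi(C)):
  <chi_5*chi_7, chi_1> = (1/24)[1*(4)*conj(1) + 1*(4)*conj(1) + 2*(0)*conj(1) + 2*(-2)*conj(1) + 2*(0)*conj(1) + 2*(-2)*conj(1) + 2*(0)*conj(1) + 6*(0)*conj(1) + 6*(0)*conj(1)]
      = (1/24)[(4) + (4) + (0) + (-4) + (0) + (-4) + (0) + (0) + (0)] = 0/24 = 0
  <chi_5*chi_7, chi_2> = (1/24)[1*(4)*conj(1) + 1*(4)*conj(1) + 2*(0)*conj(1) + 2*(-2)*conj(1) + 2*(0)*conj(1) + 2*(-2)*conj(1) + 2*(0)*conj(1) + 6*(0)*conj(-1) + 6*(0)*conj(-1)]
      = (1/24)[(4) + (4) + (0) + (-4) + (0) + (-4) + (0) + (0) + (0)] = 0/24 = 0
  <chi_5*chi_7, chi_3> = (1/24)[1*(4)*conj(1) + 1*(4)*conj(1) + 2*(0)*conj(-1) + 2*(-2)*conj(1) + 2*(0)*conj(-1) + 2*(-2)*conj(1) + 2*(0)*conj(-1) + 6*(0)*conj(1) + 6*(0)*conj(-1)]
      = (1/24)[(4) + (4) + (0) + (-4) + (0) + (-4) + (0) + (0) + (0)] = 0/24 = 0
  <chi_5*chi_7, chi_4> = (1/24)[1*(4)*conj(1) + 1*(4)*conj(1) + 2*(0)*conj(-1) + 2*(-2)*conj(1) + 2*(0)*conj(-1) + 2*(-2)*conj(1) + 2*(0)*conj(-1) + 6*(0)*conj(-1) + 6*(0)*conj(1)]
      = (1/24)[(4) + (4) + (0) + (-4) + (0) + (-4) + (0) + (0) + (0)] = 0/24 = 0
  <chi_5*chi_7, chi_5> = (1/24)[1*(4)*conj(2) + 1*(4)*conj(-2) + 2*(0)*conj(sqrt(3)) + 2*(-2)*conj(1) + 2*(0)*conj(0) + 2*(-2)*conj(-1) + 2*(0)*conj(-sqrt(3)) + 6*(0)*conj(0) + 6*(0)*conj(0)]
      = (1/24)[(8) + (-8) + (0) + (-4) + (0) + (4) + (0) + (0) + (0)] = 0/24 = 0
  <chi_5*chi_7, chi_6> = (1/24)[1*(4)*conj(2) + 1*(4)*conj(2) + 2*(0)*conj(1) + 2*(-2)*conj(-1) + 2*(0)*conj(-2) + 2*(-2)*conj(-1) + 2*(0)*conj(1) + 6*(0)*conj(0) + 6*(0)*conj(0)]
      = (1/24)[(8) + (8) + (0) + (4) + (0) + (4) + (0) + (0) + (0)] = 24/24 = 1
  <chi_5*chi_7, chi_7> = (1/24)[1*(4)*conj(2) + 1*(4)*conj(-2) + 2*(0)*conj(0) + 2*(-2)*conj(-2) + 2*(0)*conj(0) + 2*(-2)*conj(2) + 2*(0)*conj(0) + 6*(0)*conj(0) + 6*(0)*conj(0)]
      = (1/24)[(8) + (-8) + (0) + (8) + (0) + (-8) + (0) + (0) + (0)] = 0/24 = 0
  <chi_5*chi_7, chi_8> = (1/24)[1*(4)*conj(2) + 1*(4)*conj(2) + 2*(0)*conj(-1) + 2*(-2)*conj(-1) + 2*(0)*conj(2) + 2*(-2)*conj(-1) + 2*(0)*conj(-1) + 6*(0)*conj(0) + 6*(0)*conj(0)]
      = (1/24)[(8) + (8) + (0) + (4) + (0) + (4) + (0) + (0) + (0)] = 24/24 = 1
  <chi_5*chi_7, chi_9> = (1/24)[1*(4)*conj(2) + 1*(4)*conj(-2) + 2*(0)*conj(-sqrt(3)) + 2*(-2)*conj(1) + 2*(0)*conj(0) + 2*(-2)*conj(-1) + 2*(0)*conj(sqrt(3)) + 6*(0)*conj(0) + 6*(0)*conj(0)]
      = (1/24)[(8) + (-8) + (0) + (-4) + (0) + (4) + (0) + (0) + (0)] = 0/24 = 0
Hence the multiplicities are chi_6: 1, chi_8: 1. Dimension check: dim(chi_5)*dim(chi_7) = 2*2 = 4 and sum (mult * dim) = 1*2 + 1*2 = 4.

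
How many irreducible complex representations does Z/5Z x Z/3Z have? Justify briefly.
15

Argument: The number of irreducible complex representations of a finite group equals its number of conjugacy classes. Z/5Z x Z/3Z is abelian of order 15, so every element is its own conjugacy class: 15 classes, so Z/5Z x Z/3Z (order 15) has exactly 15 irreducible complex representations.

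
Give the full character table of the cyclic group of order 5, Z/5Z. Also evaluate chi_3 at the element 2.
Character table of Z/5Z (irreps indexed chi_0,...,chi_4 with chi_k(m) = zeta_5^(k*m), zeta_5 = exp(2*pi*i/5)):
  irrep \ class  {0} (size 1)  {1} (size 1)    {2} (size 1)    {3} (size 1)    {4} (size 1)  
  chi_0          1             1               1               1               1             
  chi_1          1             exp(2*I*pi/5)   exp(4*I*pi/5)   exp(-4*I*pi/5)  exp(-2*I*pi/5)
  chi_2          1             exp(4*I*pi/5)   exp(-2*I*pi/5)  exp(2*I*pi/5)   exp(-4*I*pi/5)
  chi_3          1             exp(-4*I*pi/5)  exp(2*I*pi/5)   exp(-2*I*pi/5)  exp(4*I*pi/5) 
  chi_4          1             exp(-2*I*pi/5)  exp(-4*I*pi/5)  exp(4*I*pi/5)   exp(2*I*pi/5) 

Spot check: chi_3(2) = zeta_5^(3*2) = zeta_5^6 = exp(2*I*pi/5).

Working: Z/5Z is abelian, so all 5 irreducible complex representations are 1-dimensional. They are given by chi_k(m) = zeta_5^(k*m) for k = 0,...,4. Row orthogonality: sum_m chi_k(m) conj(chi_l(m)) = 5 * [k = l].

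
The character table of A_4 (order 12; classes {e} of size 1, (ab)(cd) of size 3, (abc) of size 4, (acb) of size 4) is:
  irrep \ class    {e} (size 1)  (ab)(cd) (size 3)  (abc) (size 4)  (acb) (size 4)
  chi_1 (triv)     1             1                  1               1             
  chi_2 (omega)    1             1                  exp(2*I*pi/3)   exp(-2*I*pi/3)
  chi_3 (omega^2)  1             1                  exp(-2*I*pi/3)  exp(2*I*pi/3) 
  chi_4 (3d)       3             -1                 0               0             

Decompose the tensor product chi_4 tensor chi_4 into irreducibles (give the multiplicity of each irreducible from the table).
chi_4 tensor chi_4 = chi_1 + chi_2 + chi_3 + 2*chi_4 (all other irreducibles have multiplicity 0).

Derivation: The character of a tensor product is the pointwise product (chi_4 * chi_4)(C) = chi_4(C) * chi_4(C):
  {e}: (3)*(3), (ab)(cd): (-1)*(-1), (abc): (0)*(0), (acb): (0)*(0)
so (chi_4 * chi_4) takes values
  {e} -> 9, (ab)(cd) -> 1, (abc) -> 0, (acb) -> 0.
Now take the inner product of this character with each irreducible chi from the table, <chi_4*chi_4, chi> = (1/12) sum_C |C| (chi_4*chi_4)(C) conj(chi(C)):
  <chi_4*chi_4, chi_1> = (1/12)[1*(9)*conj(1) + 3*(1)*conj(1) + 4*(0)*conj(1) + 4*(0)*conj(1)]
      = (1/12)[(9) + (3) + (0) + (0)] = 12/12 = 1
  <chi_4*chi_4, chi_2> = (1/12)[1*(9)*conj(1) + 3*(1)*conj(1) + 4*(0)*conj(exp(2*I*pi/3)) + 4*(0)*conj(exp(-2*I*pi/3))]
      = (1/12)[(9) + (3) + (0) + (0)] = 12/12 = 1
  <chi_4*chi_4, chi_3> = (1/12)[1*(9)*conj(1) + 3*(1)*conj(1) + 4*(0)*conj(exp(-2*I*pi/3)) + 4*(0)*conj(exp(2*I*pi/3))]
      = (1/12)[(9) + (3) + (0) + (0)] = 12/12 = 1
  <chi_4*chi_4, chi_4> = (1/12)[1*(9)*conj(3) + 3*(1)*conj(-1) + 4*(0)*conj(0) + 4*(0)*conj(0)]
      = (1/12)[(27) + (-3) + (0) + (0)] = 24/12 = 2
(Exp terms are combined using exp(i*s)*conj(exp(i*t)) = exp(i*(s-t)), and sums of them are collapsed using the identity that for every m > 1 the m distinct m-th roots of unity sum to 0, e.g. 1 + exp(2*I*pi/3) + exp(-2*I*pi/3) = 0.)
Hence the multiplicities are chi_1: 1, chi_2: 1, chi_3: 1, chi_4: 2. Dimension check: dim(chi_4)*dim(chi_4) = 3*3 = 9 and sum (mult * dim) = 1*1 + 1*1 + 1*1 + 2*3 = 9.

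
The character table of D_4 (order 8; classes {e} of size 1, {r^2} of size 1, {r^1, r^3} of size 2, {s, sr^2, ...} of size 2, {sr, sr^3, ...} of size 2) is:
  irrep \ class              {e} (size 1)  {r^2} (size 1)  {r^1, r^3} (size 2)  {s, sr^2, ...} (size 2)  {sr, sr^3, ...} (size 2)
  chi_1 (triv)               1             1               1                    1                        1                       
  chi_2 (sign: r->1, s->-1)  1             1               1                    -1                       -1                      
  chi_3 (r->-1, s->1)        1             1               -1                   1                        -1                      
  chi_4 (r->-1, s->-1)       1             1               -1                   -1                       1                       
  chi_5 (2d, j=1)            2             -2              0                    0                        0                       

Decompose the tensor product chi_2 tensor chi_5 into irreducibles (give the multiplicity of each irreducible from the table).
chi_2 tensor chi_5 = chi_5 (all other irreducibles have multiplicity 0).

Justification: The character of a tensor product is the pointwise product (chi_2 * chi_5)(C) = chi_2(C) * chi_5(C):
  {e}: (1)*(2), {r^2}: (1)*(-2), {r^1, r^3}: (1)*(0), {s, sr^2, ...}: (-1)*(0), {sr, sr^3, ...}: (-1)*(0)
so (chi_2 * chi_5) takes values
  {e} -> 2, {r^2} -> -2, {r^1, r^3} -> 0, {s, sr^2, ...} -> 0, {sr, sr^3, ...} -> 0.
Now take the inner product of this character with each irreducible chi from the table, <chi_2*chi_5, chi> = (1/8) sum_C |C| (chi_2*chi_5)(C) conj(chi(C)):
  <chi_2*chi_5, chi_1> = (1/8)[1*(2)*conj(1) + 1*(-2)*conj(1) + 2*(0)*conj(1) + 2*(0)*conj(1) + 2*(0)*conj(1)]
      = (1/8)[(2) + (-2) + (0) + (0) + (0)] = 0/8 = 0
  <chi_2*chi_5, chi_2> = (1/8)[1*(2)*conj(1) + 1*(-2)*conj(1) + 2*(0)*conj(1) + 2*(0)*conj(-1) + 2*(0)*conj(-1)]
      = (1/8)[(2) + (-2) + (0) + (0) + (0)] = 0/8 = 0
  <chi_2*chi_5, chi_3> = (1/8)[1*(2)*conj(1) + 1*(-2)*conj(1) + 2*(0)*conj(-1) + 2*(0)*conj(1) + 2*(0)*conj(-1)]
      = (1/8)[(2) + (-2) + (0) + (0) + (0)] = 0/8 = 0
  <chi_2*chi_5, chi_4> = (1/8)[1*(2)*conj(1) + 1*(-2)*conj(1) + 2*(0)*conj(-1) + 2*(0)*conj(-1) + 2*(0)*conj(1)]
      = (1/8)[(2) + (-2) + (0) + (0) + (0)] = 0/8 = 0
  <chi_2*chi_5, chi_5> = (1/8)[1*(2)*conj(2) + 1*(-2)*conj(-2) + 2*(0)*conj(0) + 2*(0)*conj(0) + 2*(0)*conj(0)]
      = (1/8)[(4) + (4) + (0) + (0) + (0)] = 8/8 = 1
Hence the multiplicities are chi_5: 1. Dimension check: dim(chi_2)*dim(chi_5) = 1*2 = 2 and sum (mult * dim) = 1*2 = 2.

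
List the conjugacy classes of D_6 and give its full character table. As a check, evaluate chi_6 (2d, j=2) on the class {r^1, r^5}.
Conjugacy classes: {e} of size 1, {r^3} of size 1, {r^1, r^5} of size 2, {r^2, r^4} of size 2, {s, sr^2, ...} of size 3, {sr, sr^3, ...} of size 3.
Character table:
  irrep \ class              {e} (size 1)  {r^3} (size 1)  {r^1, r^5} (size 2)  {r^2, r^4} (size 2)  {s, sr^2, ...} (size 3)  {sr, sr^3, ...} (size 3)
  chi_1 (triv)               1             1               1                    1                    1                        1                       
  chi_2 (sign: r->1, s->-1)  1             1               1                    1                    -1                       -1                      
  chi_3 (r->-1, s->1)        1             -1              -1                   1                    1                        -1                      
  chi_4 (r->-1, s->-1)       1             -1              -1                   1                    -1                       1                       
  chi_5 (2d, j=1)            2             -2              1                    -1                   0                        0                       
  chi_6 (2d, j=2)            2             2               -1                   -1                   0                        0                       

Spot check: chi_6 (2d, j=2) on {r^1, r^5} = -1.

Explanation: D_6 has order 2*6 = 12 with 6 conjugacy classes, hence 6 irreducibles. Sum of squared dims 1 + 1 + 1 + 1 + 4 + 4 = 12 = |G|. Linear characters come from the abelianisation; the 2-dimensional irreps have character r^k -> 2*cos(2*pi*j*k/6), reflections -> 0.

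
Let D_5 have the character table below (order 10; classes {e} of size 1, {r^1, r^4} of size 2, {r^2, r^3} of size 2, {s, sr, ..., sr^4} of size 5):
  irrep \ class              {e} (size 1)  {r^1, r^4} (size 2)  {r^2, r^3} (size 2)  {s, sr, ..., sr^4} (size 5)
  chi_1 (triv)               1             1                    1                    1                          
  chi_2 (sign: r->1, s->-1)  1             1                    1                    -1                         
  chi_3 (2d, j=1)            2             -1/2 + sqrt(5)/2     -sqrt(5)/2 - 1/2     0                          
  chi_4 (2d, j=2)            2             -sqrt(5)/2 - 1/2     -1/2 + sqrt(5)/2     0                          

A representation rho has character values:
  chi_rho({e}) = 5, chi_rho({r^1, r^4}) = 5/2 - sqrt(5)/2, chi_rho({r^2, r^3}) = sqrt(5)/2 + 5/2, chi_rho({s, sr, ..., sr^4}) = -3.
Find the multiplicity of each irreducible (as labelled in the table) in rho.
Multiplicities: chi_1: 0, chi_2: 3, chi_3: 0, chi_4: 1.

Explanation: Use <chi_rho, chi> = (1/|G|) sum_C |C| * chi_rho(C) * conj(chi(C)) with |G| = 10 for each irreducible chi in the table:
  <chi_rho, chi_1> = (1/10)[1*(5)*conj(1) + 2*(5/2 - sqrt(5)/2)*conj(1) + 2*(sqrt(5)/2 + 5/2)*conj(1) + 5*(-3)*conj(1)]
      = (1/10)[(5) + (5 - sqrt(5)) + (sqrt(5) + 5) + (-15)] = 0/10 = 0
  <chi_rho, chi_2> = (1/10)[1*(5)*conj(1) + 2*(5/2 - sqrt(5)/2)*conj(1) + 2*(sqrt(5)/2 + 5/2)*conj(1) + 5*(-3)*conj(-1)]
      = (1/10)[(5) + (5 - sqrt(5)) + (sqrt(5) + 5) + (15)] = 30/10 = 3
  <chi_rho, chi_3> = (1/10)[1*(5)*conj(2) + 2*(5/2 - sqrt(5)/2)*conj(-1/2 + sqrt(5)/2) + 2*(sqrt(5)/2 + 5/2)*conj(-sqrt(5)/2 - 1/2) + 5*(-3)*conj(0)]
      = (1/10)[(10) + (-5 + 3*sqrt(5)) + (-3*sqrt(5) - 5) + (0)] = 0/10 = 0
  <chi_rho, chi_4> = (1/10)[1*(5)*conj(2) + 2*(5/2 - sqrt(5)/2)*conj(-sqrt(5)/2 - 1/2) + 2*(sqrt(5)/2 + 5/2)*conj(-1/2 + sqrt(5)/2) + 5*(-3)*conj(0)]
      = (1/10)[(10) + (-2*sqrt(5)) + (2*sqrt(5)) + (0)] = 10/10 = 1
Dimension check: dim(rho) = sum (mult * dim) = 0*1 + 3*1 + 0*2 + 1*2 = 5 = chi_rho(e) = 5.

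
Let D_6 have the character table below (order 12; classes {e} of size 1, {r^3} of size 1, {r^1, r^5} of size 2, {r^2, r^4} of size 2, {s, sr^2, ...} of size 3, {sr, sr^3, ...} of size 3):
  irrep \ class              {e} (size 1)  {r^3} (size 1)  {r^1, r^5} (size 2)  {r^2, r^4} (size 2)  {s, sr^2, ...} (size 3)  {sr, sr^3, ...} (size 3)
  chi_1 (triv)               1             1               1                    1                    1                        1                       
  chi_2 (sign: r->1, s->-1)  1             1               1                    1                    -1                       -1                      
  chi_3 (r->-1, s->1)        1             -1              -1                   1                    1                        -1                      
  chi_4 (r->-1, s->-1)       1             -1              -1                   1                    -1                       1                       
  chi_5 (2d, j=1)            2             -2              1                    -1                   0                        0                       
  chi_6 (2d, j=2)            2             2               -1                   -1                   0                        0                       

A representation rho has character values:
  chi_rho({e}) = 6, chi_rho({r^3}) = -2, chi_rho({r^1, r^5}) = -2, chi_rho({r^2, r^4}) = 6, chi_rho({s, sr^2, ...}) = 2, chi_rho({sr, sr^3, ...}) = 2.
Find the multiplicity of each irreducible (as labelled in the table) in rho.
Multiplicities: chi_1: 2, chi_2: 0, chi_3: 2, chi_4: 2, chi_5: 0, chi_6: 0.

Use <chi_rho, chi> = (1/|G|) sum_C |C| * chi_rho(C) * conj(chi(C)) with |G| = 12 for each irreducible chi in the table:
  <chi_rho, chi_1> = (1/12)[1*(6)*conj(1) + 1*(-2)*conj(1) + 2*(-2)*conj(1) + 2*(6)*conj(1) + 3*(2)*conj(1) + 3*(2)*conj(1)]
      = (1/12)[(6) + (-2) + (-4) + (12) + (6) + (6)] = 24/12 = 2
  <chi_rho, chi_2> = (1/12)[1*(6)*conj(1) + 1*(-2)*conj(1) + 2*(-2)*conj(1) + 2*(6)*conj(1) + 3*(2)*conj(-1) + 3*(2)*conj(-1)]
      = (1/12)[(6) + (-2) + (-4) + (12) + (-6) + (-6)] = 0/12 = 0
  <chi_rho, chi_3> = (1/12)[1*(6)*conj(1) + 1*(-2)*conj(-1) + 2*(-2)*conj(-1) + 2*(6)*conj(1) + 3*(2)*conj(1) + 3*(2)*conj(-1)]
      = (1/12)[(6) + (2) + (4) + (12) + (6) + (-6)] = 24/12 = 2
  <chi_rho, chi_4> = (1/12)[1*(6)*conj(1) + 1*(-2)*conj(-1) + 2*(-2)*conj(-1) + 2*(6)*conj(1) + 3*(2)*conj(-1) + 3*(2)*conj(1)]
      = (1/12)[(6) + (2) + (4) + (12) + (-6) + (6)] = 24/12 = 2
  <chi_rho, chi_5> = (1/12)[1*(6)*conj(2) + 1*(-2)*conj(-2) + 2*(-2)*conj(1) + 2*(6)*conj(-1) + 3*(2)*conj(0) + 3*(2)*conj(0)]
      = (1/12)[(12) + (4) + (-4) + (-12) + (0) + (0)] = 0/12 = 0
  <chi_rho, chi_6> = (1/12)[1*(6)*conj(2) + 1*(-2)*conj(2) + 2*(-2)*conj(-1) + 2*(6)*conj(-1) + 3*(2)*conj(0) + 3*(2)*conj(0)]
      = (1/12)[(12) + (-4) + (4) + (-12) + (0) + (0)] = 0/12 = 0
Dimension check: dim(rho) = sum (mult * dim) = 2*1 + 0*1 + 2*1 + 2*1 + 0*2 + 0*2 = 6 = chi_rho(e) = 6.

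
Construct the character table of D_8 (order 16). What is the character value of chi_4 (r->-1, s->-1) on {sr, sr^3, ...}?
Conjugacy classes: {e} of size 1, {r^4} of size 1, {r^1, r^7} of size 2, {r^2, r^6} of size 2, {r^3, r^5} of size 2, {s, sr^2, ...} of size 4, {sr, sr^3, ...} of size 4.
Character table:
  irrep \ class              {e} (size 1)  {r^4} (size 1)  {r^1, r^7} (size 2)  {r^2, r^6} (size 2)  {r^3, r^5} (size 2)  {s, sr^2, ...} (size 4)  {sr, sr^3, ...} (size 4)
  chi_1 (triv)               1             1               1                    1                    1                    1                        1                       
  chi_2 (sign: r->1, s->-1)  1             1               1                    1                    1                    -1                       -1                      
  chi_3 (r->-1, s->1)        1             1               -1                   1                    -1                   1                        -1                      
  chi_4 (r->-1, s->-1)       1             1               -1                   1                    -1                   -1                       1                       
  chi_5 (2d, j=1)            2             -2              sqrt(2)              0                    -sqrt(2)             0                        0                       
  chi_6 (2d, j=2)            2             2               0                    -2                   0                    0                        0                       
  chi_7 (2d, j=3)            2             -2              -sqrt(2)             0                    sqrt(2)              0                        0                       

Spot check: chi_4 (r->-1, s->-1) on {sr, sr^3, ...} = 1.

Derivation: D_8 has order 2*8 = 16 with 7 conjugacy classes, hence 7 irreducibles. Sum of squared dims 1 + 1 + 1 + 1 + 4 + 4 + 4 = 16 = |G|. Linear characters come from the abelianisation; the 2-dimensional irreps have character r^k -> 2*cos(2*pi*j*k/8), reflections -> 0.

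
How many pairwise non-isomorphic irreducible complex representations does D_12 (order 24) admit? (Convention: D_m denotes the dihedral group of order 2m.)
9

Why: The number of irreducible complex representations of a finite group equals its number of conjugacy classes. D_12 has 9 conjugacy classes (n/2 + 3 for n even), so D_12 (order 24) has exactly 9 irreducible complex representations.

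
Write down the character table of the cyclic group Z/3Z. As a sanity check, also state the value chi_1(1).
Character table of Z/3Z (irreps indexed chi_0,...,chi_2 with chi_k(m) = zeta_3^(k*m), zeta_3 = exp(2*pi*i/3)):
  irrep \ class  {0} (size 1)  {1} (size 1)    {2} (size 1)  
  chi_0          1             1               1             
  chi_1          1             exp(2*I*pi/3)   exp(-2*I*pi/3)
  chi_2          1             exp(-2*I*pi/3)  exp(2*I*pi/3) 

Spot check: chi_1(1) = zeta_3^(1*1) = zeta_3^1 = exp(2*I*pi/3).

Justification: Z/3Z is abelian, so all 3 irreducible complex representations are 1-dimensional. They are given by chi_k(m) = zeta_3^(k*m) for k = 0,...,2. Row orthogonality: sum_m chi_k(m) conj(chi_l(m)) = 3 * [k = l].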